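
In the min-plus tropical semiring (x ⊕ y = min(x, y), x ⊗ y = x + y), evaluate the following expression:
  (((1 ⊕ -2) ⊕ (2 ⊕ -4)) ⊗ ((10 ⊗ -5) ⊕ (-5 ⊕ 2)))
(((1 ⊕ -2) ⊕ (2 ⊕ -4)) ⊗ ((10 ⊗ -5) ⊕ (-5 ⊕ 2))) = -9

Expand innermost to outermost. Recall ⊕ takes the minimum of its arguments and ⊗ takes their sum. Working out the expression (((1 ⊕ -2) ⊕ (2 ⊕ -4)) ⊗ ((10 ⊗ -5) ⊕ (-5 ⊕ 2))) gives -9.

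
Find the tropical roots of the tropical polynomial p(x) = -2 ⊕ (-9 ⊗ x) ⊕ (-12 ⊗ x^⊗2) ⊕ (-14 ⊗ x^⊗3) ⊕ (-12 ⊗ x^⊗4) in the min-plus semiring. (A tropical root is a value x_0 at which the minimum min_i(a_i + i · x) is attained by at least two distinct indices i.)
Roots: {-2, 2, 3, 7}

Each tropical root is a break point of the lower envelope of the lines y = a_i + i · x (there are 5 lines, with slopes 0, 1, ..., 4). Only the lines that attain the minimum somewhere contribute to roots; other lines are dominated. Here the surviving (envelope) indices are i = 4, i = 3, i = 2, i = 1, i = 0.
Intersections between consecutive envelope lines give the roots: for adjacent envelope indices i < j the intersection is x = (a_i − a_j) / (j − i). Reading off the sorted break points: {-2, 2, 3, 7}.
Verification: at each break x_0, at least two indices attain the minimum of min_i(a_i + i · x_0).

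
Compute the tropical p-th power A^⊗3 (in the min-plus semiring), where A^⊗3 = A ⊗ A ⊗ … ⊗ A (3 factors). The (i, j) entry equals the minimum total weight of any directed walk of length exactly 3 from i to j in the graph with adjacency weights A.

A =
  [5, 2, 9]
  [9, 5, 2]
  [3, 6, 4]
A^⊗3 =
  [7, 10, 8]
  [9, 7, 10]
  [11, 9, 7]

Each entry (A^⊗3)_ij equals the minimum over all length-3 walks i = v_0 → v_1 → … → v_3 = j of Σ_t A[v_t][v_{t+1}]. For example, for (i, j) = (0, 2) we minimise over 9 possible intermediate vertex sequences; the minimum is 8, attained along the walk 0 → 1 → 2 → 2.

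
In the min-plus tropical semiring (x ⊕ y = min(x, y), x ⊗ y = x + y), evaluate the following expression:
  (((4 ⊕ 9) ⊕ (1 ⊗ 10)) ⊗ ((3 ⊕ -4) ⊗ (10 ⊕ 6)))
(((4 ⊕ 9) ⊕ (1 ⊗ 10)) ⊗ ((3 ⊕ -4) ⊗ (10 ⊕ 6))) = 6

Expand innermost to outermost. Recall ⊕ takes the minimum of its arguments and ⊗ takes their sum. Working out the expression (((4 ⊕ 9) ⊕ (1 ⊗ 10)) ⊗ ((3 ⊕ -4) ⊗ (10 ⊕ 6))) gives 6.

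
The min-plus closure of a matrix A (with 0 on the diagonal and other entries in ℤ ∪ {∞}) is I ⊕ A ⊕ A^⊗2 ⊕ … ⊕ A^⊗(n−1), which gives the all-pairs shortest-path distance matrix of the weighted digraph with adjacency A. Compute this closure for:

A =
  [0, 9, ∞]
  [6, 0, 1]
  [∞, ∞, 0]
Closure =
  [0, 9, 10]
  [6, 0, 1]
  [∞, ∞, 0]

This is the Floyd-Warshall all-pairs shortest-path computation. For each intermediate vertex k = 0, 1, …, 2, update dist[i][j] ← min(dist[i][j], dist[i][k] + dist[k][j]). The final matrix gives, for each (i, j), the minimum total weight of any directed path from i to j (possibly empty when i = j).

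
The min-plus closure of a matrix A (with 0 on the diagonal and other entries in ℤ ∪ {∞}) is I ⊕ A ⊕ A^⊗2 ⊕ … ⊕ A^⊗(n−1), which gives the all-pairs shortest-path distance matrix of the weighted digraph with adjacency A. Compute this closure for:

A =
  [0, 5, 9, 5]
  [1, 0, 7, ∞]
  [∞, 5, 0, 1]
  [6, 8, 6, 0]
Closure =
  [0, 5, 9, 5]
  [1, 0, 7, 6]
  [6, 5, 0, 1]
  [6, 8, 6, 0]

This is the Floyd-Warshall all-pairs shortest-path computation. For each intermediate vertex k = 0, 1, …, 3, update dist[i][j] ← min(dist[i][j], dist[i][k] + dist[k][j]). The final matrix gives, for each (i, j), the minimum total weight of any directed path from i to j (possibly empty when i = j).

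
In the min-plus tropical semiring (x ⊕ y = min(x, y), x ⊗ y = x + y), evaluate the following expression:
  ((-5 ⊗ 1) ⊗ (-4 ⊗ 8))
((-5 ⊗ 1) ⊗ (-4 ⊗ 8)) = 0

Expand innermost to outermost. Recall ⊕ takes the minimum of its arguments and ⊗ takes their sum. Working out the expression ((-5 ⊗ 1) ⊗ (-4 ⊗ 8)) gives 0.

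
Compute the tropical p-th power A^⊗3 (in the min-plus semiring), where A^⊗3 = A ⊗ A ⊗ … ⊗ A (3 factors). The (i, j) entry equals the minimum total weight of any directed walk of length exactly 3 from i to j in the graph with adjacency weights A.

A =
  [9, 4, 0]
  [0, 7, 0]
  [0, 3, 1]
A^⊗3 =
  [1, 4, 0]
  [0, 3, 0]
  [0, 3, 1]

Each entry (A^⊗3)_ij equals the minimum over all length-3 walks i = v_0 → v_1 → … → v_3 = j of Σ_t A[v_t][v_{t+1}]. For example, for (i, j) = (0, 2) we minimise over 9 possible intermediate vertex sequences; the minimum is 0, attained along the walk 0 → 2 → 0 → 2.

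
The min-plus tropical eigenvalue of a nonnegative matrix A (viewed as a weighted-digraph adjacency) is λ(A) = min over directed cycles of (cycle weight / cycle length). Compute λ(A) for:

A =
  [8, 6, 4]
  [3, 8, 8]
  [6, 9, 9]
λ(A) = 9/2

Enumerate directed cycles and compute their means (weight / length). Sample:
  cycle 0 → 0: weight = 8, length = 1, mean = 8/1 ≈ 8.000
  cycle 1 → 1: weight = 8, length = 1, mean = 8/1 ≈ 8.000
  cycle 2 → 2: weight = 9, length = 1, mean = 9/1 ≈ 9.000
  cycle 0 → 1 → 0: weight = 9, length = 2, mean = 9/2 ≈ 4.500
  cycle 0 → 2 → 0: weight = 10, length = 2, mean = 10/2 ≈ 5.000
  cycle 1 → 0 → 1: weight = 9, length = 2, mean = 9/2 ≈ 4.500
Minimum mean = 4.500, attained e.g. along the cycle 0 → 1 → 0 with weight 9 and length 2. So λ(A) = 9/2 = 9/2.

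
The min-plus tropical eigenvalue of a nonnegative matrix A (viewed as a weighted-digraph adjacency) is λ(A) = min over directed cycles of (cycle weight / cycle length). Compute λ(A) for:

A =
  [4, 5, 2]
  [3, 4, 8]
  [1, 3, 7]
λ(A) = 3/2

Enumerate directed cycles and compute their means (weight / length). Sample:
  cycle 0 → 0: weight = 4, length = 1, mean = 4/1 ≈ 4.000
  cycle 1 → 1: weight = 4, length = 1, mean = 4/1 ≈ 4.000
  cycle 2 → 2: weight = 7, length = 1, mean = 7/1 ≈ 7.000
  cycle 0 → 1 → 0: weight = 8, length = 2, mean = 8/2 ≈ 4.000
  cycle 0 → 2 → 0: weight = 3, length = 2, mean = 3/2 ≈ 1.500
  cycle 1 → 0 → 1: weight = 8, length = 2, mean = 8/2 ≈ 4.000
Minimum mean = 1.500, attained e.g. along the cycle 0 → 2 → 0 with weight 3 and length 2. So λ(A) = 3/2 = 3/2.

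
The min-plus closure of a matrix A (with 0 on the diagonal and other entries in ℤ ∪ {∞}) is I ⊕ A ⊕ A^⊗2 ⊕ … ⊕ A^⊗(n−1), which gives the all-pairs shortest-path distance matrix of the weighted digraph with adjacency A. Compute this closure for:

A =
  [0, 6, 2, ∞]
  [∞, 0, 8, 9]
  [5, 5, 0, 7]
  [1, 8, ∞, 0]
Closure =
  [0, 6, 2, 9]
  [10, 0, 8, 9]
  [5, 5, 0, 7]
  [1, 7, 3, 0]

This is the Floyd-Warshall all-pairs shortest-path computation. For each intermediate vertex k = 0, 1, …, 3, update dist[i][j] ← min(dist[i][j], dist[i][k] + dist[k][j]). The final matrix gives, for each (i, j), the minimum total weight of any directed path from i to j (possibly empty when i = j).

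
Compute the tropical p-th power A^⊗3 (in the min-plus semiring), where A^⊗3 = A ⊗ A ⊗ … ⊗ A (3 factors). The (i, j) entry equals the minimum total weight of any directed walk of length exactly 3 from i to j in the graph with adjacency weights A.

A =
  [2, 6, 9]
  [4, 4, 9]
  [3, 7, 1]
A^⊗3 =
  [6, 10, 11]
  [8, 12, 11]
  [5, 9, 3]

Each entry (A^⊗3)_ij equals the minimum over all length-3 walks i = v_0 → v_1 → … → v_3 = j of Σ_t A[v_t][v_{t+1}]. For example, for (i, j) = (0, 2) we minimise over 9 possible intermediate vertex sequences; the minimum is 11, attained along the walk 0 → 2 → 2 → 2.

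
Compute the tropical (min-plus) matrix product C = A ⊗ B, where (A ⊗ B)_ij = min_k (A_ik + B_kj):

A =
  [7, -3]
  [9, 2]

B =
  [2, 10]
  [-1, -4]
A ⊗ B =
  [-4, -7]
  [1, -2]

Apply the min-plus product entry-by-entry:
  C[0][0] = min over k of (A[0][0] + B[0][0] = 7 + 2 = 9, A[0][1] + B[1][0] = -3 + -1 = -4) = -4 (attained at k = 1)
  C[0][1] = min over k of (A[0][0] + B[0][1] = 7 + 10 = 17, A[0][1] + B[1][1] = -3 + -4 = -7) = -7 (attained at k = 1)
  C[1][0] = min over k of (A[1][0] + B[0][0] = 9 + 2 = 11, A[1][1] + B[1][0] = 2 + -1 = 1) = 1 (attained at k = 1)
  C[1][1] = min over k of (A[1][0] + B[0][1] = 9 + 10 = 19, A[1][1] + B[1][1] = 2 + -4 = -2) = -2 (attained at k = 1)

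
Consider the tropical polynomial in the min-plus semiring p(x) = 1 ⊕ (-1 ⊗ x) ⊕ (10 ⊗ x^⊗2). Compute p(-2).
p(-2) = -3

A tropical monomial a ⊗ x^⊗i evaluates to a + i · x. Evaluating each term at x = -2:
  Term 0 contributes 1 + 0 · -2 = 1
  Term 1 contributes -1 + 1 · -2 = -3
  Term 2 contributes 10 + 2 · -2 = 6
p(-2) = ⊕ of these = min[1, -3, 6] = -3.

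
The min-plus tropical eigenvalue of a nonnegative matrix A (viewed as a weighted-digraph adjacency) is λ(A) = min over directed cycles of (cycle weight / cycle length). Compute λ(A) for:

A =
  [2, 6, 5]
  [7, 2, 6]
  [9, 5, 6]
λ(A) = 2

Enumerate directed cycles and compute their means (weight / length). Sample:
  cycle 0 → 0: weight = 2, length = 1, mean = 2/1 ≈ 2.000
  cycle 1 → 1: weight = 2, length = 1, mean = 2/1 ≈ 2.000
  cycle 2 → 2: weight = 6, length = 1, mean = 6/1 ≈ 6.000
  cycle 0 → 1 → 0: weight = 13, length = 2, mean = 13/2 ≈ 6.500
  cycle 0 → 2 → 0: weight = 14, length = 2, mean = 14/2 ≈ 7.000
  cycle 1 → 0 → 1: weight = 13, length = 2, mean = 13/2 ≈ 6.500
Minimum mean = 2.000, attained e.g. along the cycle 0 → 0 with weight 2 and length 1. So λ(A) = 2/1 = 2.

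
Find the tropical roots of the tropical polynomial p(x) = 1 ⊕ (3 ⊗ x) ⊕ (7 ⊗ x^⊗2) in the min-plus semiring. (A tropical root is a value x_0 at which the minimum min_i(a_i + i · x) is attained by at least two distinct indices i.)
Roots: {-4, -2}

Each tropical root is a break point of the lower envelope of the lines y = a_i + i · x (there are 3 lines, with slopes 0, 1, ..., 2). Only the lines that attain the minimum somewhere contribute to roots; other lines are dominated. Here the surviving (envelope) indices are i = 2, i = 1, i = 0.
Intersections between consecutive envelope lines give the roots: for adjacent envelope indices i < j the intersection is x = (a_i − a_j) / (j − i). Reading off the sorted break points: {-4, -2}.
Verification: at each break x_0, at least two indices attain the minimum of min_i(a_i + i · x_0).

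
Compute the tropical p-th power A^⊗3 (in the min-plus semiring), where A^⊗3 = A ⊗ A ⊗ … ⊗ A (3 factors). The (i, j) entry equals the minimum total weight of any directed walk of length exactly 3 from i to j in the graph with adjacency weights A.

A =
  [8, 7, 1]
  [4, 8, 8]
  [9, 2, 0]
A^⊗3 =
  [7, 3, 1]
  [14, 7, 5]
  [6, 2, 0]

Each entry (A^⊗3)_ij equals the minimum over all length-3 walks i = v_0 → v_1 → … → v_3 = j of Σ_t A[v_t][v_{t+1}]. For example, for (i, j) = (0, 2) we minimise over 9 possible intermediate vertex sequences; the minimum is 1, attained along the walk 0 → 2 → 2 → 2.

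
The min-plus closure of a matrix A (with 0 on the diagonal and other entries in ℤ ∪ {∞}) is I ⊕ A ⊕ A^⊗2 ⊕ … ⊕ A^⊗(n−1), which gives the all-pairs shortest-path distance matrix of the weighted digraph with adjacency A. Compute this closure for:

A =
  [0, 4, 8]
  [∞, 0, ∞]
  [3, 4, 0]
Closure =
  [0, 4, 8]
  [∞, 0, ∞]
  [3, 4, 0]

This is the Floyd-Warshall all-pairs shortest-path computation. For each intermediate vertex k = 0, 1, …, 2, update dist[i][j] ← min(dist[i][j], dist[i][k] + dist[k][j]). The final matrix gives, for each (i, j), the minimum total weight of any directed path from i to j (possibly empty when i = j).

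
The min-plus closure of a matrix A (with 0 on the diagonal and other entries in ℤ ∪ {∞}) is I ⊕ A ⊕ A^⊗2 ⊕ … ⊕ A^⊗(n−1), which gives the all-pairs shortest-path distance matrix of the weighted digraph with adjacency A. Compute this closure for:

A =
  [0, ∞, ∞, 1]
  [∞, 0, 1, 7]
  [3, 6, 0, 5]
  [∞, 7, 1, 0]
Closure =
  [0, 8, 2, 1]
  [4, 0, 1, 5]
  [3, 6, 0, 4]
  [4, 7, 1, 0]

This is the Floyd-Warshall all-pairs shortest-path computation. For each intermediate vertex k = 0, 1, …, 3, update dist[i][j] ← min(dist[i][j], dist[i][k] + dist[k][j]). The final matrix gives, for each (i, j), the minimum total weight of any directed path from i to j (possibly empty when i = j).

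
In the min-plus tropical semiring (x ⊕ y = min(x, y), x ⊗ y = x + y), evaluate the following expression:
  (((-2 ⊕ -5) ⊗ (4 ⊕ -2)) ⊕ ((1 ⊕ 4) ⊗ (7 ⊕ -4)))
(((-2 ⊕ -5) ⊗ (4 ⊕ -2)) ⊕ ((1 ⊕ 4) ⊗ (7 ⊕ -4))) = -7

Expand innermost to outermost. Recall ⊕ takes the minimum of its arguments and ⊗ takes their sum. Working out the expression (((-2 ⊕ -5) ⊗ (4 ⊕ -2)) ⊕ ((1 ⊕ 4) ⊗ (7 ⊕ -4))) gives -7.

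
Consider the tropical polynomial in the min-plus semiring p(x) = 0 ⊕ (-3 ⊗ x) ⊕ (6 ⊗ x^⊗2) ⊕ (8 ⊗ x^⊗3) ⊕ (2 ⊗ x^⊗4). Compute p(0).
p(0) = -3

A tropical monomial a ⊗ x^⊗i evaluates to a + i · x. Evaluating each term at x = 0:
  Term 0 contributes 0 + 0 · 0 = 0
  Term 1 contributes -3 + 1 · 0 = -3
  Term 2 contributes 6 + 2 · 0 = 6
  Term 3 contributes 8 + 3 · 0 = 8
  Term 4 contributes 2 + 4 · 0 = 2
p(0) = ⊕ of these = min[0, -3, 6, 8, 2] = -3.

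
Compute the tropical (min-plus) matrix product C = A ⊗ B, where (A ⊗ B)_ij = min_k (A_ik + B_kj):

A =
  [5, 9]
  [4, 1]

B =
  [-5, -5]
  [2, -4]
A ⊗ B =
  [0, 0]
  [-1, -3]

Apply the min-plus product entry-by-entry:
  C[0][0] = min over k of (A[0][0] + B[0][0] = 5 + -5 = 0, A[0][1] + B[1][0] = 9 + 2 = 11) = 0 (attained at k = 0)
  C[0][1] = min over k of (A[0][0] + B[0][1] = 5 + -5 = 0, A[0][1] + B[1][1] = 9 + -4 = 5) = 0 (attained at k = 0)
  C[1][0] = min over k of (A[1][0] + B[0][0] = 4 + -5 = -1, A[1][1] + B[1][0] = 1 + 2 = 3) = -1 (attained at k = 0)
  C[1][1] = min over k of (A[1][0] + B[0][1] = 4 + -5 = -1, A[1][1] + B[1][1] = 1 + -4 = -3) = -3 (attained at k = 1)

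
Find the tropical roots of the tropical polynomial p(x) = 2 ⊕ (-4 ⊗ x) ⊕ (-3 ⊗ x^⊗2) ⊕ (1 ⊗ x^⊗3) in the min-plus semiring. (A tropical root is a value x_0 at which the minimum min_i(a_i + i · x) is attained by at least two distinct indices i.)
Roots: {-4, -1, 6}

Each tropical root is a break point of the lower envelope of the lines y = a_i + i · x (there are 4 lines, with slopes 0, 1, ..., 3). Only the lines that attain the minimum somewhere contribute to roots; other lines are dominated. Here the surviving (envelope) indices are i = 3, i = 2, i = 1, i = 0.
Intersections between consecutive envelope lines give the roots: for adjacent envelope indices i < j the intersection is x = (a_i − a_j) / (j − i). Reading off the sorted break points: {-4, -1, 6}.
Verification: at each break x_0, at least two indices attain the minimum of min_i(a_i + i · x_0).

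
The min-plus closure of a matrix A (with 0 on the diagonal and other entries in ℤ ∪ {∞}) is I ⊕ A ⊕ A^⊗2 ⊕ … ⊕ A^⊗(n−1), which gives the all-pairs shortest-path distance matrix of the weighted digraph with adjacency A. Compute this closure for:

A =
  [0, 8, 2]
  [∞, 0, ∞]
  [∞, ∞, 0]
Closure =
  [0, 8, 2]
  [∞, 0, ∞]
  [∞, ∞, 0]

This is the Floyd-Warshall all-pairs shortest-path computation. For each intermediate vertex k = 0, 1, …, 2, update dist[i][j] ← min(dist[i][j], dist[i][k] + dist[k][j]). The final matrix gives, for each (i, j), the minimum total weight of any directed path from i to j (possibly empty when i = j).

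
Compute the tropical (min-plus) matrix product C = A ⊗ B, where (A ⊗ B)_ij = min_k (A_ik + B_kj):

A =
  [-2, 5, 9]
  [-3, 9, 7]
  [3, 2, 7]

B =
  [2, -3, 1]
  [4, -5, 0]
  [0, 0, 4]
A ⊗ B =
  [0, -5, -1]
  [-1, -6, -2]
  [5, -3, 2]

Apply the min-plus product entry-by-entry:
  C[0][0] = min over k of (A[0][0] + B[0][0] = -2 + 2 = 0, A[0][1] + B[1][0] = 5 + 4 = 9, A[0][2] + B[2][0] = 9 + 0 = 9) = 0 (attained at k = 0)
  C[0][1] = min over k of (A[0][0] + B[0][1] = -2 + -3 = -5, A[0][1] + B[1][1] = 5 + -5 = 0, A[0][2] + B[2][1] = 9 + 0 = 9) = -5 (attained at k = 0)
  C[0][2] = min over k of (A[0][0] + B[0][2] = -2 + 1 = -1, A[0][1] + B[1][2] = 5 + 0 = 5, A[0][2] + B[2][2] = 9 + 4 = 13) = -1 (attained at k = 0)
  C[1][0] = min over k of (A[1][0] + B[0][0] = -3 + 2 = -1, A[1][1] + B[1][0] = 9 + 4 = 13, A[1][2] + B[2][0] = 7 + 0 = 7) = -1 (attained at k = 0)
  C[1][1] = min over k of (A[1][0] + B[0][1] = -3 + -3 = -6, A[1][1] + B[1][1] = 9 + -5 = 4, A[1][2] + B[2][1] = 7 + 0 = 7) = -6 (attained at k = 0)
  C[1][2] = min over k of (A[1][0] + B[0][2] = -3 + 1 = -2, A[1][1] + B[1][2] = 9 + 0 = 9, A[1][2] + B[2][2] = 7 + 4 = 11) = -2 (attained at k = 0)
  C[2][0] = min over k of (A[2][0] + B[0][0] = 3 + 2 = 5, A[2][1] + B[1][0] = 2 + 4 = 6, A[2][2] + B[2][0] = 7 + 0 = 7) = 5 (attained at k = 0)
  C[2][1] = min over k of (A[2][0] + B[0][1] = 3 + -3 = 0, A[2][1] + B[1][1] = 2 + -5 = -3, A[2][2] + B[2][1] = 7 + 0 = 7) = -3 (attained at k = 1)
  C[2][2] = min over k of (A[2][0] + B[0][2] = 3 + 1 = 4, A[2][1] + B[1][2] = 2 + 0 = 2, A[2][2] + B[2][2] = 7 + 4 = 11) = 2 (attained at k = 1)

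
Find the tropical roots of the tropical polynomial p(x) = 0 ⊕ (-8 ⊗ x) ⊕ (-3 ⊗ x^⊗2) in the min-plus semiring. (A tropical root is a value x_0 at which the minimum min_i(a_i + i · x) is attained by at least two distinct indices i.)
Roots: {-5, 8}

Each tropical root is a break point of the lower envelope of the lines y = a_i + i · x (there are 3 lines, with slopes 0, 1, ..., 2). Only the lines that attain the minimum somewhere contribute to roots; other lines are dominated. Here the surviving (envelope) indices are i = 2, i = 1, i = 0.
Intersections between consecutive envelope lines give the roots: for adjacent envelope indices i < j the intersection is x = (a_i − a_j) / (j − i). Reading off the sorted break points: {-5, 8}.
Verification: at each break x_0, at least two indices attain the minimum of min_i(a_i + i · x_0).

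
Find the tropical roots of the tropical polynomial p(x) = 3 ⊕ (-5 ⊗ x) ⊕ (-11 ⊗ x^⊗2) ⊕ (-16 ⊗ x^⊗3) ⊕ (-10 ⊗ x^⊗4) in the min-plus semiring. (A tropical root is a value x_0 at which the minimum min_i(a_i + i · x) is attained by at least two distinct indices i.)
Roots: {-6, 5, 6, 8}

Each tropical root is a break point of the lower envelope of the lines y = a_i + i · x (there are 5 lines, with slopes 0, 1, ..., 4). Only the lines that attain the minimum somewhere contribute to roots; other lines are dominated. Here the surviving (envelope) indices are i = 4, i = 3, i = 2, i = 1, i = 0.
Intersections between consecutive envelope lines give the roots: for adjacent envelope indices i < j the intersection is x = (a_i − a_j) / (j − i). Reading off the sorted break points: {-6, 5, 6, 8}.
Verification: at each break x_0, at least two indices attain the minimum of min_i(a_i + i · x_0).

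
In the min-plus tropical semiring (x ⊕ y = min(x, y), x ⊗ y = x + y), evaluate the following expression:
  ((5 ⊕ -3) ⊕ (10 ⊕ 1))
((5 ⊕ -3) ⊕ (10 ⊕ 1)) = -3

Expand innermost to outermost. Recall ⊕ takes the minimum of its arguments and ⊗ takes their sum. Working out the expression ((5 ⊕ -3) ⊕ (10 ⊕ 1)) gives -3.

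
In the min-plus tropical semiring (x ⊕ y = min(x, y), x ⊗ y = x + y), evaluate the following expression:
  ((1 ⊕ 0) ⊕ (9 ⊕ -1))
((1 ⊕ 0) ⊕ (9 ⊕ -1)) = -1

Expand innermost to outermost. Recall ⊕ takes the minimum of its arguments and ⊗ takes their sum. Working out the expression ((1 ⊕ 0) ⊕ (9 ⊕ -1)) gives -1.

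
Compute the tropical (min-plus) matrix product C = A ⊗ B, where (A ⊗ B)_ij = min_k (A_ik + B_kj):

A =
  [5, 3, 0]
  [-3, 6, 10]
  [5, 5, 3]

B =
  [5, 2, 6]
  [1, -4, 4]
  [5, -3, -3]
A ⊗ B =
  [4, -3, -3]
  [2, -1, 3]
  [6, 0, 0]

Apply the min-plus product entry-by-entry:
  C[0][0] = min over k of (A[0][0] + B[0][0] = 5 + 5 = 10, A[0][1] + B[1][0] = 3 + 1 = 4, A[0][2] + B[2][0] = 0 + 5 = 5) = 4 (attained at k = 1)
  C[0][1] = min over k of (A[0][0] + B[0][1] = 5 + 2 = 7, A[0][1] + B[1][1] = 3 + -4 = -1, A[0][2] + B[2][1] = 0 + -3 = -3) = -3 (attained at k = 2)
  C[0][2] = min over k of (A[0][0] + B[0][2] = 5 + 6 = 11, A[0][1] + B[1][2] = 3 + 4 = 7, A[0][2] + B[2][2] = 0 + -3 = -3) = -3 (attained at k = 2)
  C[1][0] = min over k of (A[1][0] + B[0][0] = -3 + 5 = 2, A[1][1] + B[1][0] = 6 + 1 = 7, A[1][2] + B[2][0] = 10 + 5 = 15) = 2 (attained at k = 0)
  C[1][1] = min over k of (A[1][0] + B[0][1] = -3 + 2 = -1, A[1][1] + B[1][1] = 6 + -4 = 2, A[1][2] + B[2][1] = 10 + -3 = 7) = -1 (attained at k = 0)
  C[1][2] = min over k of (A[1][0] + B[0][2] = -3 + 6 = 3, A[1][1] + B[1][2] = 6 + 4 = 10, A[1][2] + B[2][2] = 10 + -3 = 7) = 3 (attained at k = 0)
  C[2][0] = min over k of (A[2][0] + B[0][0] = 5 + 5 = 10, A[2][1] + B[1][0] = 5 + 1 = 6, A[2][2] + B[2][0] = 3 + 5 = 8) = 6 (attained at k = 1)
  C[2][1] = min over k of (A[2][0] + B[0][1] = 5 + 2 = 7, A[2][1] + B[1][1] = 5 + -4 = 1, A[2][2] + B[2][1] = 3 + -3 = 0) = 0 (attained at k = 2)
  C[2][2] = min over k of (A[2][0] + B[0][2] = 5 + 6 = 11, A[2][1] + B[1][2] = 5 + 4 = 9, A[2][2] + B[2][2] = 3 + -3 = 0) = 0 (attained at k = 2)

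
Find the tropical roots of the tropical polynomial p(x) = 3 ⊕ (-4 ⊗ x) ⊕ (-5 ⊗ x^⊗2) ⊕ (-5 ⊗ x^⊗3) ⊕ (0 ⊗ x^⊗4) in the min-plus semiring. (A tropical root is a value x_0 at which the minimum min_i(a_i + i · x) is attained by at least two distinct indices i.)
Roots: {-5, 0, 1, 7}

Each tropical root is a break point of the lower envelope of the lines y = a_i + i · x (there are 5 lines, with slopes 0, 1, ..., 4). Only the lines that attain the minimum somewhere contribute to roots; other lines are dominated. Here the surviving (envelope) indices are i = 4, i = 3, i = 2, i = 1, i = 0.
Intersections between consecutive envelope lines give the roots: for adjacent envelope indices i < j the intersection is x = (a_i − a_j) / (j − i). Reading off the sorted break points: {-5, 0, 1, 7}.
Verification: at each break x_0, at least two indices attain the minimum of min_i(a_i + i · x_0).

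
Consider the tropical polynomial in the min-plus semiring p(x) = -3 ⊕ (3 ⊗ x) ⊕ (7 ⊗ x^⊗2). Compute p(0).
p(0) = -3

A tropical monomial a ⊗ x^⊗i evaluates to a + i · x. Evaluating each term at x = 0:
  Term 0 contributes -3 + 0 · 0 = -3
  Term 1 contributes 3 + 1 · 0 = 3
  Term 2 contributes 7 + 2 · 0 = 7
p(0) = ⊕ of these = min[-3, 3, 7] = -3.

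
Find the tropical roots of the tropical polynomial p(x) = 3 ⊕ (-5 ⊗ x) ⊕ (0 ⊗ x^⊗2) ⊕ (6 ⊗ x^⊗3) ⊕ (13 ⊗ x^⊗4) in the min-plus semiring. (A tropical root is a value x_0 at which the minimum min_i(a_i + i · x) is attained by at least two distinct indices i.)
Roots: {-7, -6, -5, 8}

Each tropical root is a break point of the lower envelope of the lines y = a_i + i · x (there are 5 lines, with slopes 0, 1, ..., 4). Only the lines that attain the minimum somewhere contribute to roots; other lines are dominated. Here the surviving (envelope) indices are i = 4, i = 3, i = 2, i = 1, i = 0.
Intersections between consecutive envelope lines give the roots: for adjacent envelope indices i < j the intersection is x = (a_i − a_j) / (j − i). Reading off the sorted break points: {-7, -6, -5, 8}.
Verification: at each break x_0, at least two indices attain the minimum of min_i(a_i + i · x_0).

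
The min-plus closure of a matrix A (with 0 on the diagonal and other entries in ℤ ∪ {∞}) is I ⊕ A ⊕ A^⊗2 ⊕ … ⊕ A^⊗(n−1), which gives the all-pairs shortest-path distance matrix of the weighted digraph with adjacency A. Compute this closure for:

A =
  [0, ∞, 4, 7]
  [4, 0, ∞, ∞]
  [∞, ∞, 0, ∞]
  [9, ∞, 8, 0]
Closure =
  [0, ∞, 4, 7]
  [4, 0, 8, 11]
  [∞, ∞, 0, ∞]
  [9, ∞, 8, 0]

This is the Floyd-Warshall all-pairs shortest-path computation. For each intermediate vertex k = 0, 1, …, 3, update dist[i][j] ← min(dist[i][j], dist[i][k] + dist[k][j]). The final matrix gives, for each (i, j), the minimum total weight of any directed path from i to j (possibly empty when i = j).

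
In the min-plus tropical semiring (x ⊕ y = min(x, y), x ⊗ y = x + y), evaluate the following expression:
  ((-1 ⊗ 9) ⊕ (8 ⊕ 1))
((-1 ⊗ 9) ⊕ (8 ⊕ 1)) = 1

Expand innermost to outermost. Recall ⊕ takes the minimum of its arguments and ⊗ takes their sum. Working out the expression ((-1 ⊗ 9) ⊕ (8 ⊕ 1)) gives 1.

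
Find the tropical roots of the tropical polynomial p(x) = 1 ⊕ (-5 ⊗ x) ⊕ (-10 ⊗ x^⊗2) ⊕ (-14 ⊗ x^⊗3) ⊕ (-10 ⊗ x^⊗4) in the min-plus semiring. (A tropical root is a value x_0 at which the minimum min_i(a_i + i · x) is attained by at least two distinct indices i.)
Roots: {-4, 4, 5, 6}

Each tropical root is a break point of the lower envelope of the lines y = a_i + i · x (there are 5 lines, with slopes 0, 1, ..., 4). Only the lines that attain the minimum somewhere contribute to roots; other lines are dominated. Here the surviving (envelope) indices are i = 4, i = 3, i = 2, i = 1, i = 0.
Intersections between consecutive envelope lines give the roots: for adjacent envelope indices i < j the intersection is x = (a_i − a_j) / (j − i). Reading off the sorted break points: {-4, 4, 5, 6}.
Verification: at each break x_0, at least two indices attain the minimum of min_i(a_i + i · x_0).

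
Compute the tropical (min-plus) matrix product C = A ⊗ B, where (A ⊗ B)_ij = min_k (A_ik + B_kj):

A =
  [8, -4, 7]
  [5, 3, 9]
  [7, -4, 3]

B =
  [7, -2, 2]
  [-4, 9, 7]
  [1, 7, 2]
A ⊗ B =
  [-8, 5, 3]
  [-1, 3, 7]
  [-8, 5, 3]

Apply the min-plus product entry-by-entry:
  C[0][0] = min over k of (A[0][0] + B[0][0] = 8 + 7 = 15, A[0][1] + B[1][0] = -4 + -4 = -8, A[0][2] + B[2][0] = 7 + 1 = 8) = -8 (attained at k = 1)
  C[0][1] = min over k of (A[0][0] + B[0][1] = 8 + -2 = 6, A[0][1] + B[1][1] = -4 + 9 = 5, A[0][2] + B[2][1] = 7 + 7 = 14) = 5 (attained at k = 1)
  C[0][2] = min over k of (A[0][0] + B[0][2] = 8 + 2 = 10, A[0][1] + B[1][2] = -4 + 7 = 3, A[0][2] + B[2][2] = 7 + 2 = 9) = 3 (attained at k = 1)
  C[1][0] = min over k of (A[1][0] + B[0][0] = 5 + 7 = 12, A[1][1] + B[1][0] = 3 + -4 = -1, A[1][2] + B[2][0] = 9 + 1 = 10) = -1 (attained at k = 1)
  C[1][1] = min over k of (A[1][0] + B[0][1] = 5 + -2 = 3, A[1][1] + B[1][1] = 3 + 9 = 12, A[1][2] + B[2][1] = 9 + 7 = 16) = 3 (attained at k = 0)
  C[1][2] = min over k of (A[1][0] + B[0][2] = 5 + 2 = 7, A[1][1] + B[1][2] = 3 + 7 = 10, A[1][2] + B[2][2] = 9 + 2 = 11) = 7 (attained at k = 0)
  C[2][0] = min over k of (A[2][0] + B[0][0] = 7 + 7 = 14, A[2][1] + B[1][0] = -4 + -4 = -8, A[2][2] + B[2][0] = 3 + 1 = 4) = -8 (attained at k = 1)
  C[2][1] = min over k of (A[2][0] + B[0][1] = 7 + -2 = 5, A[2][1] + B[1][1] = -4 + 9 = 5, A[2][2] + B[2][1] = 3 + 7 = 10) = 5 (attained at k = 0)
  C[2][2] = min over k of (A[2][0] + B[0][2] = 7 + 2 = 9, A[2][1] + B[1][2] = -4 + 7 = 3, A[2][2] + B[2][2] = 3 + 2 = 5) = 3 (attained at k = 1)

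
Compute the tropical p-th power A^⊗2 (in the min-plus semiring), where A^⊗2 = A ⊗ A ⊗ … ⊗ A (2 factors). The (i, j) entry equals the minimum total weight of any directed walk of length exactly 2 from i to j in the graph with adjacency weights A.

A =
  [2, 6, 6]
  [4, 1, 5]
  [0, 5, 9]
A^⊗2 =
  [4, 7, 8]
  [5, 2, 6]
  [2, 6, 6]

Each entry (A^⊗2)_ij equals the minimum over all length-2 walks i = v_0 → v_1 → … → v_2 = j of Σ_t A[v_t][v_{t+1}]. For example, for (i, j) = (0, 2) we minimise over 3 possible intermediate vertex sequences; the minimum is 8, attained along the walk 0 → 0 → 2.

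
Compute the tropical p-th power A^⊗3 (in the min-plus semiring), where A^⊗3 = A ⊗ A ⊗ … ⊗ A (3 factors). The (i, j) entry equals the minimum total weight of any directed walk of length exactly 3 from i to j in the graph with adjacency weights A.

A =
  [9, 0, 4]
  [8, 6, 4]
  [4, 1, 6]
A^⊗3 =
  [8, 5, 9]
  [13, 8, 9]
  [9, 6, 8]

Each entry (A^⊗3)_ij equals the minimum over all length-3 walks i = v_0 → v_1 → … → v_3 = j of Σ_t A[v_t][v_{t+1}]. For example, for (i, j) = (0, 2) we minimise over 9 possible intermediate vertex sequences; the minimum is 9, attained along the walk 0 → 2 → 1 → 2.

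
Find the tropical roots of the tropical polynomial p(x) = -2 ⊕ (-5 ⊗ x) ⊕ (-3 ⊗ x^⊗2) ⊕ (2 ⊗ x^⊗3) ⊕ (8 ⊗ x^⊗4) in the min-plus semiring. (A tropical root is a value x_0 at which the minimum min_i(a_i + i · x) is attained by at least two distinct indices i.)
Roots: {-6, -5, -2, 3}

Each tropical root is a break point of the lower envelope of the lines y = a_i + i · x (there are 5 lines, with slopes 0, 1, ..., 4). Only the lines that attain the minimum somewhere contribute to roots; other lines are dominated. Here the surviving (envelope) indices are i = 4, i = 3, i = 2, i = 1, i = 0.
Intersections between consecutive envelope lines give the roots: for adjacent envelope indices i < j the intersection is x = (a_i − a_j) / (j − i). Reading off the sorted break points: {-6, -5, -2, 3}.
Verification: at each break x_0, at least two indices attain the minimum of min_i(a_i + i · x_0).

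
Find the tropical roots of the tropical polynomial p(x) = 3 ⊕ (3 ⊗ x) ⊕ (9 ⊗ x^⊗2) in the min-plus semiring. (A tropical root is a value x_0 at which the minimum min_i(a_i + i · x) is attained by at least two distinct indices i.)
Roots: {-6, 0}

Each tropical root is a break point of the lower envelope of the lines y = a_i + i · x (there are 3 lines, with slopes 0, 1, ..., 2). Only the lines that attain the minimum somewhere contribute to roots; other lines are dominated. Here the surviving (envelope) indices are i = 2, i = 1, i = 0.
Intersections between consecutive envelope lines give the roots: for adjacent envelope indices i < j the intersection is x = (a_i − a_j) / (j − i). Reading off the sorted break points: {-6, 0}.
Verification: at each break x_0, at least two indices attain the minimum of min_i(a_i + i · x_0).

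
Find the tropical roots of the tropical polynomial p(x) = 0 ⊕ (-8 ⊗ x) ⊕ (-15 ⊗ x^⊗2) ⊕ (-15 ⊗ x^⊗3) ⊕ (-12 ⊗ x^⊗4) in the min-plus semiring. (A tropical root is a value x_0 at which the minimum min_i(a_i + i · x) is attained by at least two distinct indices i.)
Roots: {-3, 0, 7, 8}

Each tropical root is a break point of the lower envelope of the lines y = a_i + i · x (there are 5 lines, with slopes 0, 1, ..., 4). Only the lines that attain the minimum somewhere contribute to roots; other lines are dominated. Here the surviving (envelope) indices are i = 4, i = 3, i = 2, i = 1, i = 0.
Intersections between consecutive envelope lines give the roots: for adjacent envelope indices i < j the intersection is x = (a_i − a_j) / (j − i). Reading off the sorted break points: {-3, 0, 7, 8}.
Verification: at each break x_0, at least two indices attain the minimum of min_i(a_i + i · x_0).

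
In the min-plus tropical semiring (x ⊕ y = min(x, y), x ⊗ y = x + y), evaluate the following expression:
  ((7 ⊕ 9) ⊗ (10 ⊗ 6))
((7 ⊕ 9) ⊗ (10 ⊗ 6)) = 23

Expand innermost to outermost. Recall ⊕ takes the minimum of its arguments and ⊗ takes their sum. Working out the expression ((7 ⊕ 9) ⊗ (10 ⊗ 6)) gives 23.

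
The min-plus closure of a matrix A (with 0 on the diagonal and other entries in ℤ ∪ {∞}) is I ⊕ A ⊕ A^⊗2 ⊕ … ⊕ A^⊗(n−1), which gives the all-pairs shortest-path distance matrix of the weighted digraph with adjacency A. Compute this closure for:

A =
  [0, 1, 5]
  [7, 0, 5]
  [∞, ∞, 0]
Closure =
  [0, 1, 5]
  [7, 0, 5]
  [∞, ∞, 0]

This is the Floyd-Warshall all-pairs shortest-path computation. For each intermediate vertex k = 0, 1, …, 2, update dist[i][j] ← min(dist[i][j], dist[i][k] + dist[k][j]). The final matrix gives, for each (i, j), the minimum total weight of any directed path from i to j (possibly empty when i = j).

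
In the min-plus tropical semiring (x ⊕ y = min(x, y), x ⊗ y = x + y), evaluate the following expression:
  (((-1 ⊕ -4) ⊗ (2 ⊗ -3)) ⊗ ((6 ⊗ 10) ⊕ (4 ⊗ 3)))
(((-1 ⊕ -4) ⊗ (2 ⊗ -3)) ⊗ ((6 ⊗ 10) ⊕ (4 ⊗ 3))) = 2

Expand innermost to outermost. Recall ⊕ takes the minimum of its arguments and ⊗ takes their sum. Working out the expression (((-1 ⊕ -4) ⊗ (2 ⊗ -3)) ⊗ ((6 ⊗ 10) ⊕ (4 ⊗ 3))) gives 2.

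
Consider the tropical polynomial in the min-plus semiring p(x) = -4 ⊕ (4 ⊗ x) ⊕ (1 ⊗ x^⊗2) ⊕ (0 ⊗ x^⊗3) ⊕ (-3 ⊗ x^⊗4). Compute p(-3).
p(-3) = -15

A tropical monomial a ⊗ x^⊗i evaluates to a + i · x. Evaluating each term at x = -3:
  Term 0 contributes -4 + 0 · -3 = -4
  Term 1 contributes 4 + 1 · -3 = 1
  Term 2 contributes 1 + 2 · -3 = -5
  Term 3 contributes 0 + 3 · -3 = -9
  Term 4 contributes -3 + 4 · -3 = -15
p(-3) = ⊕ of these = min[-4, 1, -5, -9, -15] = -15.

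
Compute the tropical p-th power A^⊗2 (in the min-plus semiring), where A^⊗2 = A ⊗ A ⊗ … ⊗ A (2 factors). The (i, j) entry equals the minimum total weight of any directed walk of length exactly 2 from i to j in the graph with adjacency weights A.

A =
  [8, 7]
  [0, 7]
A^⊗2 =
  [7, 14]
  [7, 7]

Each entry (A^⊗2)_ij equals the minimum over all length-2 walks i = v_0 → v_1 → … → v_2 = j of Σ_t A[v_t][v_{t+1}]. For example, for (i, j) = (0, 1) we minimise over 2 possible intermediate vertex sequences; the minimum is 14, attained along the walk 0 → 1 → 1.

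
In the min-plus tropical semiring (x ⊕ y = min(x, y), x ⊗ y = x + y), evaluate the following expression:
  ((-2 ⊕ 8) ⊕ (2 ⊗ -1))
((-2 ⊕ 8) ⊕ (2 ⊗ -1)) = -2

Expand innermost to outermost. Recall ⊕ takes the minimum of its arguments and ⊗ takes their sum. Working out the expression ((-2 ⊕ 8) ⊕ (2 ⊗ -1)) gives -2.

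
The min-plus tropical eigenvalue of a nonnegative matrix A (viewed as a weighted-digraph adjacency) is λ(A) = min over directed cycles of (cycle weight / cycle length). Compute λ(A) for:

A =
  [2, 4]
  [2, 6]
λ(A) = 2

Enumerate directed cycles and compute their means (weight / length). Sample:
  cycle 0 → 0: weight = 2, length = 1, mean = 2/1 ≈ 2.000
  cycle 1 → 1: weight = 6, length = 1, mean = 6/1 ≈ 6.000
  cycle 0 → 1 → 0: weight = 6, length = 2, mean = 6/2 ≈ 3.000
  cycle 1 → 0 → 1: weight = 6, length = 2, mean = 6/2 ≈ 3.000
Minimum mean = 2.000, attained e.g. along the cycle 0 → 0 with weight 2 and length 1. So λ(A) = 2/1 = 2.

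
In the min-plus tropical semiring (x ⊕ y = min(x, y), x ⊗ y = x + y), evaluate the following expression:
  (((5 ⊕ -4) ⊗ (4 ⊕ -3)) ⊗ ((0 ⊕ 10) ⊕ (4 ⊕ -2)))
(((5 ⊕ -4) ⊗ (4 ⊕ -3)) ⊗ ((0 ⊕ 10) ⊕ (4 ⊕ -2))) = -9

Expand innermost to outermost. Recall ⊕ takes the minimum of its arguments and ⊗ takes their sum. Working out the expression (((5 ⊕ -4) ⊗ (4 ⊕ -3)) ⊗ ((0 ⊕ 10) ⊕ (4 ⊕ -2))) gives -9.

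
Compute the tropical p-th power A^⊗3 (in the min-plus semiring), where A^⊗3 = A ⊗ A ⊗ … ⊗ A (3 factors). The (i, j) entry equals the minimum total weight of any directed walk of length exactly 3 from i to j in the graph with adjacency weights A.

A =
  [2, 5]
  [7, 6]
A^⊗3 =
  [6, 9]
  [11, 14]

Each entry (A^⊗3)_ij equals the minimum over all length-3 walks i = v_0 → v_1 → … → v_3 = j of Σ_t A[v_t][v_{t+1}]. For example, for (i, j) = (0, 1) we minimise over 4 possible intermediate vertex sequences; the minimum is 9, attained along the walk 0 → 0 → 0 → 1.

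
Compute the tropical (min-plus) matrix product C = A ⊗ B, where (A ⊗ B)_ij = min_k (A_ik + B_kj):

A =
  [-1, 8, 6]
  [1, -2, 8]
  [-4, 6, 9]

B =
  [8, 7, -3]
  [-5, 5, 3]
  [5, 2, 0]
A ⊗ B =
  [3, 6, -4]
  [-7, 3, -2]
  [1, 3, -7]

Apply the min-plus product entry-by-entry:
  C[0][0] = min over k of (A[0][0] + B[0][0] = -1 + 8 = 7, A[0][1] + B[1][0] = 8 + -5 = 3, A[0][2] + B[2][0] = 6 + 5 = 11) = 3 (attained at k = 1)
  C[0][1] = min over k of (A[0][0] + B[0][1] = -1 + 7 = 6, A[0][1] + B[1][1] = 8 + 5 = 13, A[0][2] + B[2][1] = 6 + 2 = 8) = 6 (attained at k = 0)
  C[0][2] = min over k of (A[0][0] + B[0][2] = -1 + -3 = -4, A[0][1] + B[1][2] = 8 + 3 = 11, A[0][2] + B[2][2] = 6 + 0 = 6) = -4 (attained at k = 0)
  C[1][0] = min over k of (A[1][0] + B[0][0] = 1 + 8 = 9, A[1][1] + B[1][0] = -2 + -5 = -7, A[1][2] + B[2][0] = 8 + 5 = 13) = -7 (attained at k = 1)
  C[1][1] = min over k of (A[1][0] + B[0][1] = 1 + 7 = 8, A[1][1] + B[1][1] = -2 + 5 = 3, A[1][2] + B[2][1] = 8 + 2 = 10) = 3 (attained at k = 1)
  C[1][2] = min over k of (A[1][0] + B[0][2] = 1 + -3 = -2, A[1][1] + B[1][2] = -2 + 3 = 1, A[1][2] + B[2][2] = 8 + 0 = 8) = -2 (attained at k = 0)
  C[2][0] = min over k of (A[2][0] + B[0][0] = -4 + 8 = 4, A[2][1] + B[1][0] = 6 + -5 = 1, A[2][2] + B[2][0] = 9 + 5 = 14) = 1 (attained at k = 1)
  C[2][1] = min over k of (A[2][0] + B[0][1] = -4 + 7 = 3, A[2][1] + B[1][1] = 6 + 5 = 11, A[2][2] + B[2][1] = 9 + 2 = 11) = 3 (attained at k = 0)
  C[2][2] = min over k of (A[2][0] + B[0][2] = -4 + -3 = -7, A[2][1] + B[1][2] = 6 + 3 = 9, A[2][2] + B[2][2] = 9 + 0 = 9) = -7 (attained at k = 0)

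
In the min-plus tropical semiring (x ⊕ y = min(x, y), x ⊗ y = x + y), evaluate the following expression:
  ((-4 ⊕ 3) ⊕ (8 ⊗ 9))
((-4 ⊕ 3) ⊕ (8 ⊗ 9)) = -4

Expand innermost to outermost. Recall ⊕ takes the minimum of its arguments and ⊗ takes their sum. Working out the expression ((-4 ⊕ 3) ⊕ (8 ⊗ 9)) gives -4.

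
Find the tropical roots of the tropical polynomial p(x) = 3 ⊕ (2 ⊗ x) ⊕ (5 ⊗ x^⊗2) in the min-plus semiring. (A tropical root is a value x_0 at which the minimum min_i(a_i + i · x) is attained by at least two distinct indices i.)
Roots: {-3, 1}

Each tropical root is a break point of the lower envelope of the lines y = a_i + i · x (there are 3 lines, with slopes 0, 1, ..., 2). Only the lines that attain the minimum somewhere contribute to roots; other lines are dominated. Here the surviving (envelope) indices are i = 2, i = 1, i = 0.
Intersections between consecutive envelope lines give the roots: for adjacent envelope indices i < j the intersection is x = (a_i − a_j) / (j − i). Reading off the sorted break points: {-3, 1}.
Verification: at each break x_0, at least two indices attain the minimum of min_i(a_i + i · x_0).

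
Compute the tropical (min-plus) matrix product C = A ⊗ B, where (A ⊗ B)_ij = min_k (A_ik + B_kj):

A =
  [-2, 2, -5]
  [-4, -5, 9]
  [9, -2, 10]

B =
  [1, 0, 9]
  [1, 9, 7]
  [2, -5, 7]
A ⊗ B =
  [-3, -10, 2]
  [-4, -4, 2]
  [-1, 5, 5]

Apply the min-plus product entry-by-entry:
  C[0][0] = min over k of (A[0][0] + B[0][0] = -2 + 1 = -1, A[0][1] + B[1][0] = 2 + 1 = 3, A[0][2] + B[2][0] = -5 + 2 = -3) = -3 (attained at k = 2)
  C[0][1] = min over k of (A[0][0] + B[0][1] = -2 + 0 = -2, A[0][1] + B[1][1] = 2 + 9 = 11, A[0][2] + B[2][1] = -5 + -5 = -10) = -10 (attained at k = 2)
  C[0][2] = min over k of (A[0][0] + B[0][2] = -2 + 9 = 7, A[0][1] + B[1][2] = 2 + 7 = 9, A[0][2] + B[2][2] = -5 + 7 = 2) = 2 (attained at k = 2)
  C[1][0] = min over k of (A[1][0] + B[0][0] = -4 + 1 = -3, A[1][1] + B[1][0] = -5 + 1 = -4, A[1][2] + B[2][0] = 9 + 2 = 11) = -4 (attained at k = 1)
  C[1][1] = min over k of (A[1][0] + B[0][1] = -4 + 0 = -4, A[1][1] + B[1][1] = -5 + 9 = 4, A[1][2] + B[2][1] = 9 + -5 = 4) = -4 (attained at k = 0)
  C[1][2] = min over k of (A[1][0] + B[0][2] = -4 + 9 = 5, A[1][1] + B[1][2] = -5 + 7 = 2, A[1][2] + B[2][2] = 9 + 7 = 16) = 2 (attained at k = 1)
  C[2][0] = min over k of (A[2][0] + B[0][0] = 9 + 1 = 10, A[2][1] + B[1][0] = -2 + 1 = -1, A[2][2] + B[2][0] = 10 + 2 = 12) = -1 (attained at k = 1)
  C[2][1] = min over k of (A[2][0] + B[0][1] = 9 + 0 = 9, A[2][1] + B[1][1] = -2 + 9 = 7, A[2][2] + B[2][1] = 10 + -5 = 5) = 5 (attained at k = 2)
  C[2][2] = min over k of (A[2][0] + B[0][2] = 9 + 9 = 18, A[2][1] + B[1][2] = -2 + 7 = 5, A[2][2] + B[2][2] = 10 + 7 = 17) = 5 (attained at k = 1)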